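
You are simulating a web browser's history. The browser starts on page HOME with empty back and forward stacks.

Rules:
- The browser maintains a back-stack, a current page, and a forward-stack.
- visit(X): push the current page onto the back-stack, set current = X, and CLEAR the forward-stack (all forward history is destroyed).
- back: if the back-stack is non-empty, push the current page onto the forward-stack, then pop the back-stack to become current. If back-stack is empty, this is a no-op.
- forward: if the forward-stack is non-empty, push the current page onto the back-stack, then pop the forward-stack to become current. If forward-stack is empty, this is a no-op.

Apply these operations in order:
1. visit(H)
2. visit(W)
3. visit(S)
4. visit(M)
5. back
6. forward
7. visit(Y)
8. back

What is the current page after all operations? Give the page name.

Answer: M

Derivation:
After 1 (visit(H)): cur=H back=1 fwd=0
After 2 (visit(W)): cur=W back=2 fwd=0
After 3 (visit(S)): cur=S back=3 fwd=0
After 4 (visit(M)): cur=M back=4 fwd=0
After 5 (back): cur=S back=3 fwd=1
After 6 (forward): cur=M back=4 fwd=0
After 7 (visit(Y)): cur=Y back=5 fwd=0
After 8 (back): cur=M back=4 fwd=1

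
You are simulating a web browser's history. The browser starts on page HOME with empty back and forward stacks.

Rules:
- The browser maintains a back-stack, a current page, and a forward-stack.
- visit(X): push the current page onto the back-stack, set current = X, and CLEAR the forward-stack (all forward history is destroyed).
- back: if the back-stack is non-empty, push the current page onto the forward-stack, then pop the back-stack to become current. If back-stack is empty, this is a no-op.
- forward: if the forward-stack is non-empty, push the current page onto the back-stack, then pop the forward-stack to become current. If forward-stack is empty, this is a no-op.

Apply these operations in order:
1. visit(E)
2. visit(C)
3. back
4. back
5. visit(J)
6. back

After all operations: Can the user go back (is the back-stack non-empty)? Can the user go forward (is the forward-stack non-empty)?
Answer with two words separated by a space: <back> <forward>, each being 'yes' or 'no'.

After 1 (visit(E)): cur=E back=1 fwd=0
After 2 (visit(C)): cur=C back=2 fwd=0
After 3 (back): cur=E back=1 fwd=1
After 4 (back): cur=HOME back=0 fwd=2
After 5 (visit(J)): cur=J back=1 fwd=0
After 6 (back): cur=HOME back=0 fwd=1

Answer: no yes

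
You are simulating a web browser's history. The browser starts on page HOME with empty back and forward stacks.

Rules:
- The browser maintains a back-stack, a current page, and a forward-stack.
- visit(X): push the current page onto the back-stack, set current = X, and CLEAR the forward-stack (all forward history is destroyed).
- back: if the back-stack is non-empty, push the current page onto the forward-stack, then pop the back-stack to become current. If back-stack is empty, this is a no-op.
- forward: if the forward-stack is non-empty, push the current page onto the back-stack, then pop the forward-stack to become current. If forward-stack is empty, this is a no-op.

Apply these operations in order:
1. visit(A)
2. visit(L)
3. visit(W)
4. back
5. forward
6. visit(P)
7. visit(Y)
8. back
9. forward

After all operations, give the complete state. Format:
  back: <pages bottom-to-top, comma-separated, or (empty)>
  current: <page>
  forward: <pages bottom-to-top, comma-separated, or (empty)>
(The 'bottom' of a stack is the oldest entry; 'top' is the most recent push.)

Answer: back: HOME,A,L,W,P
current: Y
forward: (empty)

Derivation:
After 1 (visit(A)): cur=A back=1 fwd=0
After 2 (visit(L)): cur=L back=2 fwd=0
After 3 (visit(W)): cur=W back=3 fwd=0
After 4 (back): cur=L back=2 fwd=1
After 5 (forward): cur=W back=3 fwd=0
After 6 (visit(P)): cur=P back=4 fwd=0
After 7 (visit(Y)): cur=Y back=5 fwd=0
After 8 (back): cur=P back=4 fwd=1
After 9 (forward): cur=Y back=5 fwd=0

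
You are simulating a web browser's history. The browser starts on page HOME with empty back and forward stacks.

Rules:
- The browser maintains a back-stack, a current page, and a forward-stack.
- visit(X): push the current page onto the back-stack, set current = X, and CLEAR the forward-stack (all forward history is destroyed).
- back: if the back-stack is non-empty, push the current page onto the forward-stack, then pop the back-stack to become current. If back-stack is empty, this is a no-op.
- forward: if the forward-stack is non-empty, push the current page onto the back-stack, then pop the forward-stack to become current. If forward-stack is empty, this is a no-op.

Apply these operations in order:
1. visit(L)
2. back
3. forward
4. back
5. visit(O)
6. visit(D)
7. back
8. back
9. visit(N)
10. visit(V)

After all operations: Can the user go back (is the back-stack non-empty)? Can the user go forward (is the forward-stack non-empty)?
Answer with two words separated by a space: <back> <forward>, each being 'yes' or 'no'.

After 1 (visit(L)): cur=L back=1 fwd=0
After 2 (back): cur=HOME back=0 fwd=1
After 3 (forward): cur=L back=1 fwd=0
After 4 (back): cur=HOME back=0 fwd=1
After 5 (visit(O)): cur=O back=1 fwd=0
After 6 (visit(D)): cur=D back=2 fwd=0
After 7 (back): cur=O back=1 fwd=1
After 8 (back): cur=HOME back=0 fwd=2
After 9 (visit(N)): cur=N back=1 fwd=0
After 10 (visit(V)): cur=V back=2 fwd=0

Answer: yes no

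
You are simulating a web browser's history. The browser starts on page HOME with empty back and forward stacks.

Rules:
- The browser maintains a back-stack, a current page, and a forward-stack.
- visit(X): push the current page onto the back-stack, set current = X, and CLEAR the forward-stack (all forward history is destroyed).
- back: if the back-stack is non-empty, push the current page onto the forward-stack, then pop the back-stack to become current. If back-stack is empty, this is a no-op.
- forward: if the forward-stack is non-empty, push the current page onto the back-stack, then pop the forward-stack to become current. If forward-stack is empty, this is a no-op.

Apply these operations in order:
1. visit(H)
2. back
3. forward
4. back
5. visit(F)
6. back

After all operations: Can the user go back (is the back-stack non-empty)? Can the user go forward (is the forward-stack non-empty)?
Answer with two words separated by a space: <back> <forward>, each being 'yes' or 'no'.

After 1 (visit(H)): cur=H back=1 fwd=0
After 2 (back): cur=HOME back=0 fwd=1
After 3 (forward): cur=H back=1 fwd=0
After 4 (back): cur=HOME back=0 fwd=1
After 5 (visit(F)): cur=F back=1 fwd=0
After 6 (back): cur=HOME back=0 fwd=1

Answer: no yes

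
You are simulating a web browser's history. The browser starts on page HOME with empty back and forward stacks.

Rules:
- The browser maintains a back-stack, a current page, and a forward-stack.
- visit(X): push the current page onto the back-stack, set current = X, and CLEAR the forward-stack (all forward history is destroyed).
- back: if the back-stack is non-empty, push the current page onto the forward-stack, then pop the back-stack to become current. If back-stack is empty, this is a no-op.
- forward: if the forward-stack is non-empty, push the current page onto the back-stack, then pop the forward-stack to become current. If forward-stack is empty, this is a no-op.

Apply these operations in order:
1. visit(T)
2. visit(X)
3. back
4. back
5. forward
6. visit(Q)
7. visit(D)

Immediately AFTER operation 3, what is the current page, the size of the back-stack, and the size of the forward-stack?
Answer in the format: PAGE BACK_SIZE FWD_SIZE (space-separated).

After 1 (visit(T)): cur=T back=1 fwd=0
After 2 (visit(X)): cur=X back=2 fwd=0
After 3 (back): cur=T back=1 fwd=1

T 1 1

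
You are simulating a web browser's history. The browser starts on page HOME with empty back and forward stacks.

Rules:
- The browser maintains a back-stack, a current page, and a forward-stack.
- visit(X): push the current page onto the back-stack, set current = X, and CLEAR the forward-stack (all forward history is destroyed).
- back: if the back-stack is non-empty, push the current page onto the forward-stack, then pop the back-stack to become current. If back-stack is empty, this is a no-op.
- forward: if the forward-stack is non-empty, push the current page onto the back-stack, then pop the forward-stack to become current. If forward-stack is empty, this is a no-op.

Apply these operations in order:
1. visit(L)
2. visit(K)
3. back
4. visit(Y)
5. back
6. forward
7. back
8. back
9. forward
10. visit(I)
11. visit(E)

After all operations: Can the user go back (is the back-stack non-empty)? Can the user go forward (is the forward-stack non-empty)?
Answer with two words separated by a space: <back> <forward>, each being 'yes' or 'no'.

After 1 (visit(L)): cur=L back=1 fwd=0
After 2 (visit(K)): cur=K back=2 fwd=0
After 3 (back): cur=L back=1 fwd=1
After 4 (visit(Y)): cur=Y back=2 fwd=0
After 5 (back): cur=L back=1 fwd=1
After 6 (forward): cur=Y back=2 fwd=0
After 7 (back): cur=L back=1 fwd=1
After 8 (back): cur=HOME back=0 fwd=2
After 9 (forward): cur=L back=1 fwd=1
After 10 (visit(I)): cur=I back=2 fwd=0
After 11 (visit(E)): cur=E back=3 fwd=0

Answer: yes no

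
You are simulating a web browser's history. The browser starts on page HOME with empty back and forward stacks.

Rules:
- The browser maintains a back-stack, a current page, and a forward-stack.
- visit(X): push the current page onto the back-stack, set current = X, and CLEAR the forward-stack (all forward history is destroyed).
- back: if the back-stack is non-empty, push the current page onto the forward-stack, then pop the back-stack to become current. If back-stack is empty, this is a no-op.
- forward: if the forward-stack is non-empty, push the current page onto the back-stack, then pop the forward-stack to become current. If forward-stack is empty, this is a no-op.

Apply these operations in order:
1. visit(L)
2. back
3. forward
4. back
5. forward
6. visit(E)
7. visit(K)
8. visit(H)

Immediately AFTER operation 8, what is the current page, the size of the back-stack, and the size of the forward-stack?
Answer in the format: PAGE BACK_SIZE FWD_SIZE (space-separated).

After 1 (visit(L)): cur=L back=1 fwd=0
After 2 (back): cur=HOME back=0 fwd=1
After 3 (forward): cur=L back=1 fwd=0
After 4 (back): cur=HOME back=0 fwd=1
After 5 (forward): cur=L back=1 fwd=0
After 6 (visit(E)): cur=E back=2 fwd=0
After 7 (visit(K)): cur=K back=3 fwd=0
After 8 (visit(H)): cur=H back=4 fwd=0

H 4 0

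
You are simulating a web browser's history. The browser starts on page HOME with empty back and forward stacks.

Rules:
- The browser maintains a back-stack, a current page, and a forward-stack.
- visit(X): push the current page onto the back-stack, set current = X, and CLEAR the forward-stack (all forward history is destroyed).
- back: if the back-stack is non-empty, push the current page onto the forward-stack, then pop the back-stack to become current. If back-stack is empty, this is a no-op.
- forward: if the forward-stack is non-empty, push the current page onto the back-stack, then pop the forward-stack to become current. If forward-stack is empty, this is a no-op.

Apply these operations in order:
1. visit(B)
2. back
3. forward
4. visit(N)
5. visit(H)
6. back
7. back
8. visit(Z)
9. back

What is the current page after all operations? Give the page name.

After 1 (visit(B)): cur=B back=1 fwd=0
After 2 (back): cur=HOME back=0 fwd=1
After 3 (forward): cur=B back=1 fwd=0
After 4 (visit(N)): cur=N back=2 fwd=0
After 5 (visit(H)): cur=H back=3 fwd=0
After 6 (back): cur=N back=2 fwd=1
After 7 (back): cur=B back=1 fwd=2
After 8 (visit(Z)): cur=Z back=2 fwd=0
After 9 (back): cur=B back=1 fwd=1

Answer: B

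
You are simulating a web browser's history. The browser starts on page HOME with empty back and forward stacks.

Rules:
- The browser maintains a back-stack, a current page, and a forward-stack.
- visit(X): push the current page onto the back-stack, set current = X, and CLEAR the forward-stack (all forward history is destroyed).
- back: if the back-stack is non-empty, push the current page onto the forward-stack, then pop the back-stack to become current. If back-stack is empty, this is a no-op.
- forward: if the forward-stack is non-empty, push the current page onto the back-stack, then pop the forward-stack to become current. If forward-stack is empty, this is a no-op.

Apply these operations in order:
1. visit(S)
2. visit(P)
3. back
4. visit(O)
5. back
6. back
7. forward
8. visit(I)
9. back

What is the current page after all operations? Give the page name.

After 1 (visit(S)): cur=S back=1 fwd=0
After 2 (visit(P)): cur=P back=2 fwd=0
After 3 (back): cur=S back=1 fwd=1
After 4 (visit(O)): cur=O back=2 fwd=0
After 5 (back): cur=S back=1 fwd=1
After 6 (back): cur=HOME back=0 fwd=2
After 7 (forward): cur=S back=1 fwd=1
After 8 (visit(I)): cur=I back=2 fwd=0
After 9 (back): cur=S back=1 fwd=1

Answer: S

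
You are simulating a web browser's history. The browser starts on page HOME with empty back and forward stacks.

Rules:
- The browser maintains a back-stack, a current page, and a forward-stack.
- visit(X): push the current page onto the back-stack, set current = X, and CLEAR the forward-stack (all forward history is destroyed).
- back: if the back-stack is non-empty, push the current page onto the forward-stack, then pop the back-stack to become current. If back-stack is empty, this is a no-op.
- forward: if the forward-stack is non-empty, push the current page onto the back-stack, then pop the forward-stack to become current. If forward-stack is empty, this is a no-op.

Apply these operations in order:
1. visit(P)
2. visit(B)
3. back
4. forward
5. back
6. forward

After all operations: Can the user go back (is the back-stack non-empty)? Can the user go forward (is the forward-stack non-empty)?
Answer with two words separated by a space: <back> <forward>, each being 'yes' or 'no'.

Answer: yes no

Derivation:
After 1 (visit(P)): cur=P back=1 fwd=0
After 2 (visit(B)): cur=B back=2 fwd=0
After 3 (back): cur=P back=1 fwd=1
After 4 (forward): cur=B back=2 fwd=0
After 5 (back): cur=P back=1 fwd=1
After 6 (forward): cur=B back=2 fwd=0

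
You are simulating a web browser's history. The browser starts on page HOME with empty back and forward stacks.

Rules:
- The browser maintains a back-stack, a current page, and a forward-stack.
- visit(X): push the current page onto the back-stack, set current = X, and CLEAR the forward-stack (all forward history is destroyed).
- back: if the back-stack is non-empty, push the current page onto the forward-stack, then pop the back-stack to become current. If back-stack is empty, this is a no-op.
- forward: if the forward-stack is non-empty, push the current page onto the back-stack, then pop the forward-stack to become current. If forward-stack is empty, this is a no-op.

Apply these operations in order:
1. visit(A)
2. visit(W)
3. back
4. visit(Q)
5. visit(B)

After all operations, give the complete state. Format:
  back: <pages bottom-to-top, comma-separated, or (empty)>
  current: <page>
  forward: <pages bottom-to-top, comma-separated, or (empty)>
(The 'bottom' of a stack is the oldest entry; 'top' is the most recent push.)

Answer: back: HOME,A,Q
current: B
forward: (empty)

Derivation:
After 1 (visit(A)): cur=A back=1 fwd=0
After 2 (visit(W)): cur=W back=2 fwd=0
After 3 (back): cur=A back=1 fwd=1
After 4 (visit(Q)): cur=Q back=2 fwd=0
After 5 (visit(B)): cur=B back=3 fwd=0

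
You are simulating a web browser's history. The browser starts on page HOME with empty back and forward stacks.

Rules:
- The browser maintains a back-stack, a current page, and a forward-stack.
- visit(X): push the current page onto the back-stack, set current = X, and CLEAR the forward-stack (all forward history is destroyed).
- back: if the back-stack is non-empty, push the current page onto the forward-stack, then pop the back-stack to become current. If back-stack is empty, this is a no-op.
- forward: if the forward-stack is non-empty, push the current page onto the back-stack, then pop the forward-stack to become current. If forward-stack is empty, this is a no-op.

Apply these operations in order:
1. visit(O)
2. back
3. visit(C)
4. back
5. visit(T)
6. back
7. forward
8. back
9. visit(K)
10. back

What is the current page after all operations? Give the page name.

Answer: HOME

Derivation:
After 1 (visit(O)): cur=O back=1 fwd=0
After 2 (back): cur=HOME back=0 fwd=1
After 3 (visit(C)): cur=C back=1 fwd=0
After 4 (back): cur=HOME back=0 fwd=1
After 5 (visit(T)): cur=T back=1 fwd=0
After 6 (back): cur=HOME back=0 fwd=1
After 7 (forward): cur=T back=1 fwd=0
After 8 (back): cur=HOME back=0 fwd=1
After 9 (visit(K)): cur=K back=1 fwd=0
After 10 (back): cur=HOME back=0 fwd=1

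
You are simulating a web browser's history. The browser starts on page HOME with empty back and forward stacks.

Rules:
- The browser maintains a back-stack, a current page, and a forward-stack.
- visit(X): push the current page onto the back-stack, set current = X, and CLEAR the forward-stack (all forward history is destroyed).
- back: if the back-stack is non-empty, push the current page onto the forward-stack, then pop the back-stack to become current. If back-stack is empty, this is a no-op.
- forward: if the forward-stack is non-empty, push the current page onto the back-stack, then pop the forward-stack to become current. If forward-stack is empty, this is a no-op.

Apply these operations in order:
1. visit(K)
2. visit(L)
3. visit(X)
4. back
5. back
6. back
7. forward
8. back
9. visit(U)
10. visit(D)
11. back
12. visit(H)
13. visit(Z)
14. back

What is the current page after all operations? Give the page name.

After 1 (visit(K)): cur=K back=1 fwd=0
After 2 (visit(L)): cur=L back=2 fwd=0
After 3 (visit(X)): cur=X back=3 fwd=0
After 4 (back): cur=L back=2 fwd=1
After 5 (back): cur=K back=1 fwd=2
After 6 (back): cur=HOME back=0 fwd=3
After 7 (forward): cur=K back=1 fwd=2
After 8 (back): cur=HOME back=0 fwd=3
After 9 (visit(U)): cur=U back=1 fwd=0
After 10 (visit(D)): cur=D back=2 fwd=0
After 11 (back): cur=U back=1 fwd=1
After 12 (visit(H)): cur=H back=2 fwd=0
After 13 (visit(Z)): cur=Z back=3 fwd=0
After 14 (back): cur=H back=2 fwd=1

Answer: H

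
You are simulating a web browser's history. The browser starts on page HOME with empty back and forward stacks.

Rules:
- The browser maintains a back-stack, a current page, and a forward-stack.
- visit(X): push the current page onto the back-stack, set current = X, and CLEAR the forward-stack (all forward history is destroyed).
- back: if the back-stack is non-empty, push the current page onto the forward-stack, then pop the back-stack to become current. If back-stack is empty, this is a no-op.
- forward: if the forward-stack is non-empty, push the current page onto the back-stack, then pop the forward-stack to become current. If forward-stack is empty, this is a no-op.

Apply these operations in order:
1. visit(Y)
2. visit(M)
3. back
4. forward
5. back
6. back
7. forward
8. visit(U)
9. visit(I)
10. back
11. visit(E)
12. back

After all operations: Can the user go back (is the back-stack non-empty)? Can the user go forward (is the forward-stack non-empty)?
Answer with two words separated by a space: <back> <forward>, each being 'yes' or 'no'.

Answer: yes yes

Derivation:
After 1 (visit(Y)): cur=Y back=1 fwd=0
After 2 (visit(M)): cur=M back=2 fwd=0
After 3 (back): cur=Y back=1 fwd=1
After 4 (forward): cur=M back=2 fwd=0
After 5 (back): cur=Y back=1 fwd=1
After 6 (back): cur=HOME back=0 fwd=2
After 7 (forward): cur=Y back=1 fwd=1
After 8 (visit(U)): cur=U back=2 fwd=0
After 9 (visit(I)): cur=I back=3 fwd=0
After 10 (back): cur=U back=2 fwd=1
After 11 (visit(E)): cur=E back=3 fwd=0
After 12 (back): cur=U back=2 fwd=1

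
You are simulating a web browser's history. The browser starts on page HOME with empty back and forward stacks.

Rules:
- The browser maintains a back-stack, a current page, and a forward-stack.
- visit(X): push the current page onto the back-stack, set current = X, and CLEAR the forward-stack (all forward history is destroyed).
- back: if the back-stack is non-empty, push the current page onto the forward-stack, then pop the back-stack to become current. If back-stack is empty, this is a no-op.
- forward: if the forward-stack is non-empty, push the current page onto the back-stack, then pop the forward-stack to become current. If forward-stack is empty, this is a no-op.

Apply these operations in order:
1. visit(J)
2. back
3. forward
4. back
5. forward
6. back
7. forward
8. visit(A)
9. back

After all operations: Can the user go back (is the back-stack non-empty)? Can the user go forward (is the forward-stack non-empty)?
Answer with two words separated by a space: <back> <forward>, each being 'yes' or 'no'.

After 1 (visit(J)): cur=J back=1 fwd=0
After 2 (back): cur=HOME back=0 fwd=1
After 3 (forward): cur=J back=1 fwd=0
After 4 (back): cur=HOME back=0 fwd=1
After 5 (forward): cur=J back=1 fwd=0
After 6 (back): cur=HOME back=0 fwd=1
After 7 (forward): cur=J back=1 fwd=0
After 8 (visit(A)): cur=A back=2 fwd=0
After 9 (back): cur=J back=1 fwd=1

Answer: yes yes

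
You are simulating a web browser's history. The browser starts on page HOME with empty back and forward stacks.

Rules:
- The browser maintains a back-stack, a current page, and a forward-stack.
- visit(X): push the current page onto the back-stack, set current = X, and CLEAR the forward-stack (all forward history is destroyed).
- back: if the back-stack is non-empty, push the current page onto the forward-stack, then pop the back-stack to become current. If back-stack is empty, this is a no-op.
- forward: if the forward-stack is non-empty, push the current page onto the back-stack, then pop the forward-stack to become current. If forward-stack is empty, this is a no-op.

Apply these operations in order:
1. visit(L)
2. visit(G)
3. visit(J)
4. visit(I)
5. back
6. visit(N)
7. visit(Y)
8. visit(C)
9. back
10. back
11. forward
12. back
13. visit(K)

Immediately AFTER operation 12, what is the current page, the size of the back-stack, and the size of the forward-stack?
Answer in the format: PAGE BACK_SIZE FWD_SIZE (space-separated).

After 1 (visit(L)): cur=L back=1 fwd=0
After 2 (visit(G)): cur=G back=2 fwd=0
After 3 (visit(J)): cur=J back=3 fwd=0
After 4 (visit(I)): cur=I back=4 fwd=0
After 5 (back): cur=J back=3 fwd=1
After 6 (visit(N)): cur=N back=4 fwd=0
After 7 (visit(Y)): cur=Y back=5 fwd=0
After 8 (visit(C)): cur=C back=6 fwd=0
After 9 (back): cur=Y back=5 fwd=1
After 10 (back): cur=N back=4 fwd=2
After 11 (forward): cur=Y back=5 fwd=1
After 12 (back): cur=N back=4 fwd=2

N 4 2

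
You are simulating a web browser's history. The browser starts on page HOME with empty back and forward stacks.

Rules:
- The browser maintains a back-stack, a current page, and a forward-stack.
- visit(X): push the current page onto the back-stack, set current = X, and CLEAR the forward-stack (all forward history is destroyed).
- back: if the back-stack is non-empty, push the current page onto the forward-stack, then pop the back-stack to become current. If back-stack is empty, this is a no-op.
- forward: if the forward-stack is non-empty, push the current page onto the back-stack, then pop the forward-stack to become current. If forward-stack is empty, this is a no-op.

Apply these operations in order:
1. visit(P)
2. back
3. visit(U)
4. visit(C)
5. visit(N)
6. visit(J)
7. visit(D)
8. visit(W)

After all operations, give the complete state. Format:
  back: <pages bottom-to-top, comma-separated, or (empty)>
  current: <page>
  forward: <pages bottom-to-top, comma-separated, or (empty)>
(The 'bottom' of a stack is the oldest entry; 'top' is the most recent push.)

Answer: back: HOME,U,C,N,J,D
current: W
forward: (empty)

Derivation:
After 1 (visit(P)): cur=P back=1 fwd=0
After 2 (back): cur=HOME back=0 fwd=1
After 3 (visit(U)): cur=U back=1 fwd=0
After 4 (visit(C)): cur=C back=2 fwd=0
After 5 (visit(N)): cur=N back=3 fwd=0
After 6 (visit(J)): cur=J back=4 fwd=0
After 7 (visit(D)): cur=D back=5 fwd=0
After 8 (visit(W)): cur=W back=6 fwd=0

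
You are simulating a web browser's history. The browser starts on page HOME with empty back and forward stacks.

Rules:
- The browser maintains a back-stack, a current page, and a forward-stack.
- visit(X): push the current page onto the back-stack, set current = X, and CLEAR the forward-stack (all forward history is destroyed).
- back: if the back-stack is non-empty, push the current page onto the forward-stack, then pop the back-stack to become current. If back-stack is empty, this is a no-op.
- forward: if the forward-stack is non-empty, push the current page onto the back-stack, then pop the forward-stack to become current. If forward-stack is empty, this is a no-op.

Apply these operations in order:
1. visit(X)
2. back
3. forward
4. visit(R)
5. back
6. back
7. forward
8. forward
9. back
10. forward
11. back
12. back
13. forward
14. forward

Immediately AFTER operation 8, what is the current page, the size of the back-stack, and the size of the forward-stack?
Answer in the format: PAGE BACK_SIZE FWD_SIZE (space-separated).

After 1 (visit(X)): cur=X back=1 fwd=0
After 2 (back): cur=HOME back=0 fwd=1
After 3 (forward): cur=X back=1 fwd=0
After 4 (visit(R)): cur=R back=2 fwd=0
After 5 (back): cur=X back=1 fwd=1
After 6 (back): cur=HOME back=0 fwd=2
After 7 (forward): cur=X back=1 fwd=1
After 8 (forward): cur=R back=2 fwd=0

R 2 0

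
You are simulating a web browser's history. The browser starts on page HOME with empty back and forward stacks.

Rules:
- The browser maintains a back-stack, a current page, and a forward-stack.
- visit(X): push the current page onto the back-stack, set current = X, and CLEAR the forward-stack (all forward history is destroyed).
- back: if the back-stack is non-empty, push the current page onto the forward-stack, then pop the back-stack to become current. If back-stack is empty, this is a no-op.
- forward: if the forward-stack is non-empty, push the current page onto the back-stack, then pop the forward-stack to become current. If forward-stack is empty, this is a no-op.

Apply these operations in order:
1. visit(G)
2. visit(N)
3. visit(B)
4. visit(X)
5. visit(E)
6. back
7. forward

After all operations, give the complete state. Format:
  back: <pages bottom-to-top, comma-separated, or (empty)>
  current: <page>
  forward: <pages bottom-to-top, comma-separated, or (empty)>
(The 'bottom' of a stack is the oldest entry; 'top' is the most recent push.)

Answer: back: HOME,G,N,B,X
current: E
forward: (empty)

Derivation:
After 1 (visit(G)): cur=G back=1 fwd=0
After 2 (visit(N)): cur=N back=2 fwd=0
After 3 (visit(B)): cur=B back=3 fwd=0
After 4 (visit(X)): cur=X back=4 fwd=0
After 5 (visit(E)): cur=E back=5 fwd=0
After 6 (back): cur=X back=4 fwd=1
After 7 (forward): cur=E back=5 fwd=0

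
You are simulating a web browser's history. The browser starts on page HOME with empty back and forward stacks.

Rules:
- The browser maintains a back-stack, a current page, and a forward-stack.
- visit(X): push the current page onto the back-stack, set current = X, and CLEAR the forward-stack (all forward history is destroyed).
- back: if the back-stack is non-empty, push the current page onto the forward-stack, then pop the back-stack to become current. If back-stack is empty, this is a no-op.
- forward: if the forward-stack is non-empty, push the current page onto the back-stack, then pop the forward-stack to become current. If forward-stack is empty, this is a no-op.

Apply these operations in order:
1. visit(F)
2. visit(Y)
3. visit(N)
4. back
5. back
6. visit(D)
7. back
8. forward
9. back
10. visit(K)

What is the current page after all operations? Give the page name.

After 1 (visit(F)): cur=F back=1 fwd=0
After 2 (visit(Y)): cur=Y back=2 fwd=0
After 3 (visit(N)): cur=N back=3 fwd=0
After 4 (back): cur=Y back=2 fwd=1
After 5 (back): cur=F back=1 fwd=2
After 6 (visit(D)): cur=D back=2 fwd=0
After 7 (back): cur=F back=1 fwd=1
After 8 (forward): cur=D back=2 fwd=0
After 9 (back): cur=F back=1 fwd=1
After 10 (visit(K)): cur=K back=2 fwd=0

Answer: K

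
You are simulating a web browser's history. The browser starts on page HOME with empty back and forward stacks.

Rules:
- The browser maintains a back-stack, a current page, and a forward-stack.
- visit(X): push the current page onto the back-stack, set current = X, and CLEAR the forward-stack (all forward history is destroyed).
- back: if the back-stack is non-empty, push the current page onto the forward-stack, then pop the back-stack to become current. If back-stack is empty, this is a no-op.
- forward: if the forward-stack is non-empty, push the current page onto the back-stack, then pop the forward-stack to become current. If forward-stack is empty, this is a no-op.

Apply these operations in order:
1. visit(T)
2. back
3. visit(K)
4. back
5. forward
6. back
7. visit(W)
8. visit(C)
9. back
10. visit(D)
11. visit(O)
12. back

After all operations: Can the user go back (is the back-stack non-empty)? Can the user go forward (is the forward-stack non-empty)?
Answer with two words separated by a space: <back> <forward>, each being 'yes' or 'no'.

After 1 (visit(T)): cur=T back=1 fwd=0
After 2 (back): cur=HOME back=0 fwd=1
After 3 (visit(K)): cur=K back=1 fwd=0
After 4 (back): cur=HOME back=0 fwd=1
After 5 (forward): cur=K back=1 fwd=0
After 6 (back): cur=HOME back=0 fwd=1
After 7 (visit(W)): cur=W back=1 fwd=0
After 8 (visit(C)): cur=C back=2 fwd=0
After 9 (back): cur=W back=1 fwd=1
After 10 (visit(D)): cur=D back=2 fwd=0
After 11 (visit(O)): cur=O back=3 fwd=0
After 12 (back): cur=D back=2 fwd=1

Answer: yes yes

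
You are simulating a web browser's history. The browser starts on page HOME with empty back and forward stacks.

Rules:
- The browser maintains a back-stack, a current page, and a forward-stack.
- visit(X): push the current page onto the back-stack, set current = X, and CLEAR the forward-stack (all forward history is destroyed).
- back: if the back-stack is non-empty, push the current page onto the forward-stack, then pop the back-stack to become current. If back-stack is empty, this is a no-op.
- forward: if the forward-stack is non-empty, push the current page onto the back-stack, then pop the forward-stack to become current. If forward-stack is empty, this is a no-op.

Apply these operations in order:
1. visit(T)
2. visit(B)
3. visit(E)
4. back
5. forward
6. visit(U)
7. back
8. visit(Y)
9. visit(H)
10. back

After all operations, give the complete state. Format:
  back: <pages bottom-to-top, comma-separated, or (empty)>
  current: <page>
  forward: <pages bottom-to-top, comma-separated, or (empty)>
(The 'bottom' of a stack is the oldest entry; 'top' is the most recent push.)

Answer: back: HOME,T,B,E
current: Y
forward: H

Derivation:
After 1 (visit(T)): cur=T back=1 fwd=0
After 2 (visit(B)): cur=B back=2 fwd=0
After 3 (visit(E)): cur=E back=3 fwd=0
After 4 (back): cur=B back=2 fwd=1
After 5 (forward): cur=E back=3 fwd=0
After 6 (visit(U)): cur=U back=4 fwd=0
After 7 (back): cur=E back=3 fwd=1
After 8 (visit(Y)): cur=Y back=4 fwd=0
After 9 (visit(H)): cur=H back=5 fwd=0
After 10 (back): cur=Y back=4 fwd=1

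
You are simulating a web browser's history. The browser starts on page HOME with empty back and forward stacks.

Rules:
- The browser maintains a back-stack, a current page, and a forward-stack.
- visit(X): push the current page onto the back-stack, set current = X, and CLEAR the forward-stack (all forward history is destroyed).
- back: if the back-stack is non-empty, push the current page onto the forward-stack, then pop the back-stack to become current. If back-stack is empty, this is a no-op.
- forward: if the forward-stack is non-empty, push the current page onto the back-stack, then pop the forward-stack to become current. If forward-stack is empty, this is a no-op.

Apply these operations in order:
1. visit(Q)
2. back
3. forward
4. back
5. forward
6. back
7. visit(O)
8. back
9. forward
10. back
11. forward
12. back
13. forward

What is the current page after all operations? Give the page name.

Answer: O

Derivation:
After 1 (visit(Q)): cur=Q back=1 fwd=0
After 2 (back): cur=HOME back=0 fwd=1
After 3 (forward): cur=Q back=1 fwd=0
After 4 (back): cur=HOME back=0 fwd=1
After 5 (forward): cur=Q back=1 fwd=0
After 6 (back): cur=HOME back=0 fwd=1
After 7 (visit(O)): cur=O back=1 fwd=0
After 8 (back): cur=HOME back=0 fwd=1
After 9 (forward): cur=O back=1 fwd=0
After 10 (back): cur=HOME back=0 fwd=1
After 11 (forward): cur=O back=1 fwd=0
After 12 (back): cur=HOME back=0 fwd=1
After 13 (forward): cur=O back=1 fwd=0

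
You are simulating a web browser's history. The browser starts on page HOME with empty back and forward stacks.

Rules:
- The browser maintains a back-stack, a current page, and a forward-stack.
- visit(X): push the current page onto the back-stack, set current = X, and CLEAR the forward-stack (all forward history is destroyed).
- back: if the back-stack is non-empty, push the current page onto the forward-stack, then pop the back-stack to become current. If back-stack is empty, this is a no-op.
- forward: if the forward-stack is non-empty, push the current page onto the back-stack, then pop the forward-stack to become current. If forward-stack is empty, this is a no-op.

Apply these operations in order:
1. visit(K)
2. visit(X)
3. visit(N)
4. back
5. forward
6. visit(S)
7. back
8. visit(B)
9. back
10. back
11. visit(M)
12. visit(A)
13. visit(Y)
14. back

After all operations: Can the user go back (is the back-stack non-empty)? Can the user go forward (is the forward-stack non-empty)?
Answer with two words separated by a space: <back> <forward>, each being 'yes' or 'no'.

Answer: yes yes

Derivation:
After 1 (visit(K)): cur=K back=1 fwd=0
After 2 (visit(X)): cur=X back=2 fwd=0
After 3 (visit(N)): cur=N back=3 fwd=0
After 4 (back): cur=X back=2 fwd=1
After 5 (forward): cur=N back=3 fwd=0
After 6 (visit(S)): cur=S back=4 fwd=0
After 7 (back): cur=N back=3 fwd=1
After 8 (visit(B)): cur=B back=4 fwd=0
After 9 (back): cur=N back=3 fwd=1
After 10 (back): cur=X back=2 fwd=2
After 11 (visit(M)): cur=M back=3 fwd=0
After 12 (visit(A)): cur=A back=4 fwd=0
After 13 (visit(Y)): cur=Y back=5 fwd=0
After 14 (back): cur=A back=4 fwd=1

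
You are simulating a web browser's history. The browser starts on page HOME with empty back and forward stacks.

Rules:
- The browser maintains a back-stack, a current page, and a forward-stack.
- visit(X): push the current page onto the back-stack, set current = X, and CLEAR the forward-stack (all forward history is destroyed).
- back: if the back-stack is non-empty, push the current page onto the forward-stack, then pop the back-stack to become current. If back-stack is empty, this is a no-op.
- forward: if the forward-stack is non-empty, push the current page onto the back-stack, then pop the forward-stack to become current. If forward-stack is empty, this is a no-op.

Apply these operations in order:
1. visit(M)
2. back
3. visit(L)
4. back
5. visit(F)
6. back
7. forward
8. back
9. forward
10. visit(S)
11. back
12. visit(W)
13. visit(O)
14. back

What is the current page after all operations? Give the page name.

After 1 (visit(M)): cur=M back=1 fwd=0
After 2 (back): cur=HOME back=0 fwd=1
After 3 (visit(L)): cur=L back=1 fwd=0
After 4 (back): cur=HOME back=0 fwd=1
After 5 (visit(F)): cur=F back=1 fwd=0
After 6 (back): cur=HOME back=0 fwd=1
After 7 (forward): cur=F back=1 fwd=0
After 8 (back): cur=HOME back=0 fwd=1
After 9 (forward): cur=F back=1 fwd=0
After 10 (visit(S)): cur=S back=2 fwd=0
After 11 (back): cur=F back=1 fwd=1
After 12 (visit(W)): cur=W back=2 fwd=0
After 13 (visit(O)): cur=O back=3 fwd=0
After 14 (back): cur=W back=2 fwd=1

Answer: W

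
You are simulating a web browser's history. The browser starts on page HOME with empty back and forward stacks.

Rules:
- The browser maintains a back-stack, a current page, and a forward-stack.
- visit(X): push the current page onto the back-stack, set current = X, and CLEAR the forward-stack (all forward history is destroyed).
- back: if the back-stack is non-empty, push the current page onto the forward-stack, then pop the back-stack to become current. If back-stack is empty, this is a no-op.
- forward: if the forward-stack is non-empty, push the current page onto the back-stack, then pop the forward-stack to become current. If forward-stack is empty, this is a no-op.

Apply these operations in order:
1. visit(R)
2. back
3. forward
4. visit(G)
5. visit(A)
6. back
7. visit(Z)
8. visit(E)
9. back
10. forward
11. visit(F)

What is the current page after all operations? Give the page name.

Answer: F

Derivation:
After 1 (visit(R)): cur=R back=1 fwd=0
After 2 (back): cur=HOME back=0 fwd=1
After 3 (forward): cur=R back=1 fwd=0
After 4 (visit(G)): cur=G back=2 fwd=0
After 5 (visit(A)): cur=A back=3 fwd=0
After 6 (back): cur=G back=2 fwd=1
After 7 (visit(Z)): cur=Z back=3 fwd=0
After 8 (visit(E)): cur=E back=4 fwd=0
After 9 (back): cur=Z back=3 fwd=1
After 10 (forward): cur=E back=4 fwd=0
After 11 (visit(F)): cur=F back=5 fwd=0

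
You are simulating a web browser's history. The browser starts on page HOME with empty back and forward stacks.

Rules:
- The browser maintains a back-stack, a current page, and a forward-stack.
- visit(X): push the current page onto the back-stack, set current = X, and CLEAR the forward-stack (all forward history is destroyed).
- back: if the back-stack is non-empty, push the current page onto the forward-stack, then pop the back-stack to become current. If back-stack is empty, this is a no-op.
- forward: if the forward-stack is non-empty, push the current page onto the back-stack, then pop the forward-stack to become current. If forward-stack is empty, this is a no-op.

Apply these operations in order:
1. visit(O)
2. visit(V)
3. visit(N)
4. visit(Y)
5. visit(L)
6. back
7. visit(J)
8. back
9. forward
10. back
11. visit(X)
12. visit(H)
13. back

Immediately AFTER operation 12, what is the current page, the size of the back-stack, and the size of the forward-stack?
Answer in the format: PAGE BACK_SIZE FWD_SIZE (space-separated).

After 1 (visit(O)): cur=O back=1 fwd=0
After 2 (visit(V)): cur=V back=2 fwd=0
After 3 (visit(N)): cur=N back=3 fwd=0
After 4 (visit(Y)): cur=Y back=4 fwd=0
After 5 (visit(L)): cur=L back=5 fwd=0
After 6 (back): cur=Y back=4 fwd=1
After 7 (visit(J)): cur=J back=5 fwd=0
After 8 (back): cur=Y back=4 fwd=1
After 9 (forward): cur=J back=5 fwd=0
After 10 (back): cur=Y back=4 fwd=1
After 11 (visit(X)): cur=X back=5 fwd=0
After 12 (visit(H)): cur=H back=6 fwd=0

H 6 0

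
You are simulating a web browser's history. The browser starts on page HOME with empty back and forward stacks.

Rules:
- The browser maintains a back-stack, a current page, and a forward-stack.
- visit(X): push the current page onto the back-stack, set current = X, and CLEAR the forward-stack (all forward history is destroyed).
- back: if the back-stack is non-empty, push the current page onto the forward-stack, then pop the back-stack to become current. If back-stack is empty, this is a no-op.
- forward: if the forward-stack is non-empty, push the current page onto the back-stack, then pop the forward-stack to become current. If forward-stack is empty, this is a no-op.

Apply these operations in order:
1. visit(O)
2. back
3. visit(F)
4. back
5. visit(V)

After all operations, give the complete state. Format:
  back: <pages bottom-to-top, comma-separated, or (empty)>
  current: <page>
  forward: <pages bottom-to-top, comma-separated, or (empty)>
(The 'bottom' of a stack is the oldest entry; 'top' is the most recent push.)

After 1 (visit(O)): cur=O back=1 fwd=0
After 2 (back): cur=HOME back=0 fwd=1
After 3 (visit(F)): cur=F back=1 fwd=0
After 4 (back): cur=HOME back=0 fwd=1
After 5 (visit(V)): cur=V back=1 fwd=0

Answer: back: HOME
current: V
forward: (empty)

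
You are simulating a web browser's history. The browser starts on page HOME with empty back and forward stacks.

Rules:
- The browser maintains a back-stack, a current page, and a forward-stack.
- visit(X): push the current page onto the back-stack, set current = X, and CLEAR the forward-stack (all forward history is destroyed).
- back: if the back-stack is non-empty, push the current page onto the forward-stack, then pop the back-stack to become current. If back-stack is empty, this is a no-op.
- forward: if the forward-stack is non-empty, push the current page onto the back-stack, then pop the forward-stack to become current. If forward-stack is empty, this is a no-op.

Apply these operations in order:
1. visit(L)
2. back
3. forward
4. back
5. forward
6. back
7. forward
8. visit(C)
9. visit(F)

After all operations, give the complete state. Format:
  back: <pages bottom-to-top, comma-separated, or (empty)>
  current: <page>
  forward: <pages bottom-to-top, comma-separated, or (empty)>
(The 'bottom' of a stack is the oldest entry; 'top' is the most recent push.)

Answer: back: HOME,L,C
current: F
forward: (empty)

Derivation:
After 1 (visit(L)): cur=L back=1 fwd=0
After 2 (back): cur=HOME back=0 fwd=1
After 3 (forward): cur=L back=1 fwd=0
After 4 (back): cur=HOME back=0 fwd=1
After 5 (forward): cur=L back=1 fwd=0
After 6 (back): cur=HOME back=0 fwd=1
After 7 (forward): cur=L back=1 fwd=0
After 8 (visit(C)): cur=C back=2 fwd=0
After 9 (visit(F)): cur=F back=3 fwd=0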